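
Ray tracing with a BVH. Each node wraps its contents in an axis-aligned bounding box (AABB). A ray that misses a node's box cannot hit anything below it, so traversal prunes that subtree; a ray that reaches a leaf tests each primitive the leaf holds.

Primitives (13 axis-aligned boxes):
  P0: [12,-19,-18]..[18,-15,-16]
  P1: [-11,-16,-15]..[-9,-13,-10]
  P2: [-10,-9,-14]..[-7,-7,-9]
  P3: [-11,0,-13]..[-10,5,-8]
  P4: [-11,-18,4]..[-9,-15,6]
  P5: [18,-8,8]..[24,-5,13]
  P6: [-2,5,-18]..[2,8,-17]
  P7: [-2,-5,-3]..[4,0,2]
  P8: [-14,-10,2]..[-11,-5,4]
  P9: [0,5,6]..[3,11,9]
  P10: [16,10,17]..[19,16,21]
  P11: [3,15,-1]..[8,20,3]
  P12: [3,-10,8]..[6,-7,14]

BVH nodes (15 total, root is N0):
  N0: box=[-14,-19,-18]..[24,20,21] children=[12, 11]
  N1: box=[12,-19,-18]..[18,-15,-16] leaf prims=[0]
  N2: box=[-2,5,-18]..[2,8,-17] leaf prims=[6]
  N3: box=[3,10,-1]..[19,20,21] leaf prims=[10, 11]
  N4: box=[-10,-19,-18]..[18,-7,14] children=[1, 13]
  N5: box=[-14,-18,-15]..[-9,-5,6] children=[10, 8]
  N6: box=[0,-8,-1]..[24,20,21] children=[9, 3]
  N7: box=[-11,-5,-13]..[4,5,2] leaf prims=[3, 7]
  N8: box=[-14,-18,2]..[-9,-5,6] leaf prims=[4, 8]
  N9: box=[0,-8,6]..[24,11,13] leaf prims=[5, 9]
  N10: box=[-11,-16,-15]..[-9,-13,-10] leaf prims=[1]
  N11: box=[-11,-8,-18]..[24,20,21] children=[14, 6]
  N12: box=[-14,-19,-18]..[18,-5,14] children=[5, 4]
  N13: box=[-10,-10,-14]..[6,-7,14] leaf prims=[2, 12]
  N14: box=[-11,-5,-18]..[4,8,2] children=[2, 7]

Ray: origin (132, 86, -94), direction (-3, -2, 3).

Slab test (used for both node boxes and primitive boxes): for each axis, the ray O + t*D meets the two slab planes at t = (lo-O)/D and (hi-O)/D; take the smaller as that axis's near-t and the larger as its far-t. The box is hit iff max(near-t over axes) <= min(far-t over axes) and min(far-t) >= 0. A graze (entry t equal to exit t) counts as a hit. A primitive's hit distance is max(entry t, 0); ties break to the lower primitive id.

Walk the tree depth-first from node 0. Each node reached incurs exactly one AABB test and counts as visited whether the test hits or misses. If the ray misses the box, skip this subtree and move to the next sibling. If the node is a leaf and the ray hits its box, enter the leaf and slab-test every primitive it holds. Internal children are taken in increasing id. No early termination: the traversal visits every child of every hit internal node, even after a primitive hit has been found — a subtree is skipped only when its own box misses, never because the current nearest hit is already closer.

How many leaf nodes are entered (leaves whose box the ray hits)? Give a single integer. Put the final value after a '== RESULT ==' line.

Traverse from the root:
N0 x:[36,146/3] y:[33,105/2] z:[76/3,115/3] -> hit [36,115/3], descend [11, 12]
  N11 x:[36,143/3] y:[33,47] z:[76/3,115/3] -> hit [36,115/3], descend [6, 14]
    N6 x:[36,44] y:[33,47] z:[31,115/3] -> hit [36,115/3], descend [3, 9]
      N3 x:[113/3,43] y:[33,38] z:[31,115/3] -> hit [113/3,38] leaf, test {P10@t=113/3, P11(miss)}
      N9 x:[36,44] y:[75/2,47] z:[100/3,107/3] -> miss, prune
    N14 x:[128/3,143/3] y:[39,91/2] z:[76/3,32] -> miss, prune
  N12 x:[38,146/3] y:[91/2,105/2] z:[76/3,36] -> miss, prune

7 AABB tests over nodes [0, 11, 6, 3, 9, 14, 12]; 1 leaf entered; closest P10.

== RESULT ==
1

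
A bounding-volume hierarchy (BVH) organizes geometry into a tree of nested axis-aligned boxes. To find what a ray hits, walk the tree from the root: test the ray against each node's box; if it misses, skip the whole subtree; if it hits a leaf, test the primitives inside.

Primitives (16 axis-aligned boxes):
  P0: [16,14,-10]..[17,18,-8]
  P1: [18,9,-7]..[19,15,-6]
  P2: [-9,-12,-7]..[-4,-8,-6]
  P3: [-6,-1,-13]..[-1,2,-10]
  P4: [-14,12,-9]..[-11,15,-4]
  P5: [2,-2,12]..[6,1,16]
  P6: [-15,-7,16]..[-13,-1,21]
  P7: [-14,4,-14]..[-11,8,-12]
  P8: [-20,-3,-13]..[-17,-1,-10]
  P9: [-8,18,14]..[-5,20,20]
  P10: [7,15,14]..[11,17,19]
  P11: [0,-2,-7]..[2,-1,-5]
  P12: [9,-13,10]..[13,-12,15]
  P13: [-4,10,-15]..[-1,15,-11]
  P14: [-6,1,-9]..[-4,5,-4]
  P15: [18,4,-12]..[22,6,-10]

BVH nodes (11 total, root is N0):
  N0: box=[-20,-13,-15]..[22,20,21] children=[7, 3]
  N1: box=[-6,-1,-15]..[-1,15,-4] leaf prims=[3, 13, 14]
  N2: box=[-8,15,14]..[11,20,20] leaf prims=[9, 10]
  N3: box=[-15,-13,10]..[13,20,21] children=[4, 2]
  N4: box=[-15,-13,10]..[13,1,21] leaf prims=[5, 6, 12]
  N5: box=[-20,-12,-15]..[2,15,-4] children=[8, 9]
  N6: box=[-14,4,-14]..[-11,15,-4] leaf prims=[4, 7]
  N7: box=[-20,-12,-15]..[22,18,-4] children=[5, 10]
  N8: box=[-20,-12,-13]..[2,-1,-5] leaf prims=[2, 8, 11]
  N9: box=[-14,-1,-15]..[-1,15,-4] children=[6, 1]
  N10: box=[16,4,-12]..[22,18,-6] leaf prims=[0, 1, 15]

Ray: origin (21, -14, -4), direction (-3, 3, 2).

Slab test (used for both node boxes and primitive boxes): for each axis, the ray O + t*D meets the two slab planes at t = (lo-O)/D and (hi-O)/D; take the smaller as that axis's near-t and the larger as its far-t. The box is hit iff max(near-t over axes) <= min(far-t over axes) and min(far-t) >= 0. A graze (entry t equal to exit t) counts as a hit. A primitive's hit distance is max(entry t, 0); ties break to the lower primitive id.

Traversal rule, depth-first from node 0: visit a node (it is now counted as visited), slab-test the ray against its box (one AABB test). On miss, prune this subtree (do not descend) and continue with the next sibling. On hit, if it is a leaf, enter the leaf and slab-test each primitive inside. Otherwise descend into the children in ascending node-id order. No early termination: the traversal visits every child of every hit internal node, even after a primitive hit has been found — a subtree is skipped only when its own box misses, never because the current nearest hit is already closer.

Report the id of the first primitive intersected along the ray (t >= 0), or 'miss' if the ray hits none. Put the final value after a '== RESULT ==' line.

Traverse from the root:
N0 x:[-1/3,41/3] y:[1/3,34/3] z:[-11/2,25/2] -> hit [1/3,34/3], descend [3, 7]
  N3 x:[8/3,12] y:[1/3,34/3] z:[7,25/2] -> hit [7,34/3], descend [2, 4]
    N2 x:[10/3,29/3] y:[29/3,34/3] z:[9,12] -> hit [29/3,29/3] leaf, test {P9(miss), P10(miss)}
    N4 x:[8/3,12] y:[1/3,5] z:[7,25/2] -> miss, prune
  N7 x:[-1/3,41/3] y:[2/3,32/3] z:[-11/2,0] -> miss, prune

Visited [0, 3, 2, 4, 7]. Tests: 5 box, 1 leaf. Nearest: miss.

== RESULT ==
miss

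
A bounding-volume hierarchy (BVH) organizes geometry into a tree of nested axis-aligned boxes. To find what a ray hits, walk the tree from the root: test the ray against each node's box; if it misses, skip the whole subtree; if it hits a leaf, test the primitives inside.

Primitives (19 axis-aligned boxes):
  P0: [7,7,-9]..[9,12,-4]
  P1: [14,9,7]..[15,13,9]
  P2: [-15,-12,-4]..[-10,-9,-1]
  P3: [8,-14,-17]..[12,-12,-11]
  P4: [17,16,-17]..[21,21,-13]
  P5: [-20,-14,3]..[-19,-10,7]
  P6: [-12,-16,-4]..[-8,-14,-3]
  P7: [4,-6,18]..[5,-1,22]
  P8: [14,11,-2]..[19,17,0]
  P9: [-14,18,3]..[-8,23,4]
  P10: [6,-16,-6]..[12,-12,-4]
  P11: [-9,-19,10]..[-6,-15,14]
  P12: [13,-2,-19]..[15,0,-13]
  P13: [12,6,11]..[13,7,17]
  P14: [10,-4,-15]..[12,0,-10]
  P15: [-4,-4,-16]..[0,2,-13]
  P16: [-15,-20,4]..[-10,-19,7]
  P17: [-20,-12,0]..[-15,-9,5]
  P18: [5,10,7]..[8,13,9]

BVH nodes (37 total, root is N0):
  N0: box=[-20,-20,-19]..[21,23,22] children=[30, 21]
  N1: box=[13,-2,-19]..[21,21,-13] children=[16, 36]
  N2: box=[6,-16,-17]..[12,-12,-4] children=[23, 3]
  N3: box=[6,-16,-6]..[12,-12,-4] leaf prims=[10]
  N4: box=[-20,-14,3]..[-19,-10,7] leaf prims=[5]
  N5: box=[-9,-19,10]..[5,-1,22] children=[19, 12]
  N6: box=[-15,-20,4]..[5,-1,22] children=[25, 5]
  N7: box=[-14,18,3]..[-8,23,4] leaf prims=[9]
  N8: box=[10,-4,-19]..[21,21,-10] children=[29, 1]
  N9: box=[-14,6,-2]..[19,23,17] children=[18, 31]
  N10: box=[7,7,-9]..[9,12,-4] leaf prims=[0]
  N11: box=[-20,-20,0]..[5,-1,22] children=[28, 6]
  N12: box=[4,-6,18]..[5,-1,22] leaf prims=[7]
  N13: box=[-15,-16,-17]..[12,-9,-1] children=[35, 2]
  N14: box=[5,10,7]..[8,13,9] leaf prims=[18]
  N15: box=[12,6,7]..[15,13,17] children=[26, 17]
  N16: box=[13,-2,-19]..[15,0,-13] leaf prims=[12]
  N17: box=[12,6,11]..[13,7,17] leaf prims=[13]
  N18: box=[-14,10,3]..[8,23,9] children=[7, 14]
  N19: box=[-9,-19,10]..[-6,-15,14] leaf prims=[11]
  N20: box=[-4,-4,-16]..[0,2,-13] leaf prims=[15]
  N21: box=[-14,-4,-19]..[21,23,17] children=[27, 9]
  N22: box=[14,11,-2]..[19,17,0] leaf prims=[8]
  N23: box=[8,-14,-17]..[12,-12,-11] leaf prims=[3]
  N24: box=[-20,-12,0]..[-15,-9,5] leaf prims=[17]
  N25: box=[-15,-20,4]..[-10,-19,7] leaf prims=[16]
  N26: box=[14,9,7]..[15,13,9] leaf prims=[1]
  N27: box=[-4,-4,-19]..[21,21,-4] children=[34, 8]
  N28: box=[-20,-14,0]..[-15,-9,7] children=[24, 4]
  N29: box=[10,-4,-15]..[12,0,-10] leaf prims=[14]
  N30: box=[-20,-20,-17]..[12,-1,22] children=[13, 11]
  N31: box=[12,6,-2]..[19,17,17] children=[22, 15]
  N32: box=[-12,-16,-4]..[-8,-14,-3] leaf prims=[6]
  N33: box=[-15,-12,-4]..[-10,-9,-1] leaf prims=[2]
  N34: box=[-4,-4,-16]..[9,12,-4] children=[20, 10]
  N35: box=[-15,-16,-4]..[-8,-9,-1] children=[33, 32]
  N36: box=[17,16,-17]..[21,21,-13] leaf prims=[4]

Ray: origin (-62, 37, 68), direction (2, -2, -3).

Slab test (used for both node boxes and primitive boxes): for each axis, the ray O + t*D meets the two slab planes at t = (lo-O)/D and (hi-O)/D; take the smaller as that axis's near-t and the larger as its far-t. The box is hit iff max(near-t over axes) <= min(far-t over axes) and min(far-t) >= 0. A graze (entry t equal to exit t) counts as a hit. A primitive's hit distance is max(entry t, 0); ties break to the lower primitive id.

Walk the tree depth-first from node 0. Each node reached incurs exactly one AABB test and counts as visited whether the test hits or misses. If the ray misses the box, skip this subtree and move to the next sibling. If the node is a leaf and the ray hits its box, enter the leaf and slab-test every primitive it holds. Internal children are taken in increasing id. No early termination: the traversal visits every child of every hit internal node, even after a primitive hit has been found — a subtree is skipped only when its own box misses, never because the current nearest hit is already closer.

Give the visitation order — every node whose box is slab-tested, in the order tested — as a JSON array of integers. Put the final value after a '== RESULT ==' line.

Walk:
N0 x:[21,83/2] y:[7,57/2] z:[46/3,29] -> hit [21,57/2], descend [21, 30]
  N21 x:[24,83/2] y:[7,41/2] z:[17,29] -> miss, prune
  N30 x:[21,37] y:[19,57/2] z:[46/3,85/3] -> hit [21,85/3], descend [11, 13]
    N11 x:[21,67/2] y:[19,57/2] z:[46/3,68/3] -> hit [21,68/3], descend [6, 28]
      N6 x:[47/2,67/2] y:[19,57/2] z:[46/3,64/3] -> miss, prune
      N28 x:[21,47/2] y:[23,51/2] z:[61/3,68/3] -> miss, prune
    N13 x:[47/2,37] y:[23,53/2] z:[23,85/3] -> hit [47/2,53/2], descend [2, 35]
      N2 x:[34,37] y:[49/2,53/2] z:[24,85/3] -> miss, prune
      N35 x:[47/2,27] y:[23,53/2] z:[23,24] -> hit [47/2,24], descend [32, 33]
        N32 x:[25,27] y:[51/2,53/2] z:[71/3,24] -> miss, prune
        N33 x:[47/2,26] y:[23,49/2] z:[23,24] -> hit [47/2,24] leaf, test {P2@t=47/2}

Visited [0, 21, 30, 11, 6, 28, 13, 2, 35, 32, 33]. Tests: 11 box, 1 leaf. Nearest: P2.

== RESULT ==
[0, 21, 30, 11, 6, 28, 13, 2, 35, 32, 33]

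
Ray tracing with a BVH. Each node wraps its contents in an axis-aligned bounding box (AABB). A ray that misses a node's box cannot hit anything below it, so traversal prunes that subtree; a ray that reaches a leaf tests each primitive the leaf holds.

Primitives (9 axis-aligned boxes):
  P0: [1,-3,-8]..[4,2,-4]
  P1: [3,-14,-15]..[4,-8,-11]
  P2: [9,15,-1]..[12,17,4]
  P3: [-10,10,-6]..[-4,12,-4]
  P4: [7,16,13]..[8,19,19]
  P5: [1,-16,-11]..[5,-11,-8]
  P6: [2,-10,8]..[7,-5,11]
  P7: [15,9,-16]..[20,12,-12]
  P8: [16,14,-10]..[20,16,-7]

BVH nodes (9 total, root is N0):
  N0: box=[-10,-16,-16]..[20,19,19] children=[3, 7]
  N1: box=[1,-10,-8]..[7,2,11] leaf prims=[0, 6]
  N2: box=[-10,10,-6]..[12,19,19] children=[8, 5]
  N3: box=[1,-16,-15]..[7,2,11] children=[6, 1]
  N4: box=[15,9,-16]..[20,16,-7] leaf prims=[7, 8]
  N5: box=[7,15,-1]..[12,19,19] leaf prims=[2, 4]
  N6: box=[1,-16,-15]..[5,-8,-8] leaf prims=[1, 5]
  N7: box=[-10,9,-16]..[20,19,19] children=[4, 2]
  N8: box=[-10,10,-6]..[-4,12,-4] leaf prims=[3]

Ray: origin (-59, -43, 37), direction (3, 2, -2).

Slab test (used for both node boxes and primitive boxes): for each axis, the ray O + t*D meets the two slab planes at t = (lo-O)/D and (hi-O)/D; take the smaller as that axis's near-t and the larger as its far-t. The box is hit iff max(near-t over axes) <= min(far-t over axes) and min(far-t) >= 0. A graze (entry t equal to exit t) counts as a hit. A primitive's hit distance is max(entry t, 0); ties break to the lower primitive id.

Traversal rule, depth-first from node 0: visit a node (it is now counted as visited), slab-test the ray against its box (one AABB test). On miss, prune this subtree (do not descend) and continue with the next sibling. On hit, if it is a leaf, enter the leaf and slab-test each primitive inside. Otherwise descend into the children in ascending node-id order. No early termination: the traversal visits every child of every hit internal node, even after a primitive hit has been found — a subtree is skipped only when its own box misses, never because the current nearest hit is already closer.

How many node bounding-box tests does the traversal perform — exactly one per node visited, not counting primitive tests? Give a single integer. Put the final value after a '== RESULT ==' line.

Trace the traversal:
N0 x:[49/3,79/3] y:[27/2,31] z:[9,53/2] -> hit [49/3,79/3], descend [3, 7]
  N3 x:[20,22] y:[27/2,45/2] z:[13,26] -> hit [20,22], descend [1, 6]
    N1 x:[20,22] y:[33/2,45/2] z:[13,45/2] -> hit [20,22] leaf, test {P0@t=41/2, P6(miss)}
    N6 x:[20,64/3] y:[27/2,35/2] z:[45/2,26] -> miss, prune
  N7 x:[49/3,79/3] y:[26,31] z:[9,53/2] -> hit [26,79/3], descend [2, 4]
    N2 x:[49/3,71/3] y:[53/2,31] z:[9,43/2] -> miss, prune
    N4 x:[74/3,79/3] y:[26,59/2] z:[22,53/2] -> hit [26,79/3] leaf, test {P7@t=26, P8(miss)}

Summary -> nodes [0, 3, 1, 6, 7, 2, 4]; box-tests=7; leaf-entries=2; first=P0

== RESULT ==
7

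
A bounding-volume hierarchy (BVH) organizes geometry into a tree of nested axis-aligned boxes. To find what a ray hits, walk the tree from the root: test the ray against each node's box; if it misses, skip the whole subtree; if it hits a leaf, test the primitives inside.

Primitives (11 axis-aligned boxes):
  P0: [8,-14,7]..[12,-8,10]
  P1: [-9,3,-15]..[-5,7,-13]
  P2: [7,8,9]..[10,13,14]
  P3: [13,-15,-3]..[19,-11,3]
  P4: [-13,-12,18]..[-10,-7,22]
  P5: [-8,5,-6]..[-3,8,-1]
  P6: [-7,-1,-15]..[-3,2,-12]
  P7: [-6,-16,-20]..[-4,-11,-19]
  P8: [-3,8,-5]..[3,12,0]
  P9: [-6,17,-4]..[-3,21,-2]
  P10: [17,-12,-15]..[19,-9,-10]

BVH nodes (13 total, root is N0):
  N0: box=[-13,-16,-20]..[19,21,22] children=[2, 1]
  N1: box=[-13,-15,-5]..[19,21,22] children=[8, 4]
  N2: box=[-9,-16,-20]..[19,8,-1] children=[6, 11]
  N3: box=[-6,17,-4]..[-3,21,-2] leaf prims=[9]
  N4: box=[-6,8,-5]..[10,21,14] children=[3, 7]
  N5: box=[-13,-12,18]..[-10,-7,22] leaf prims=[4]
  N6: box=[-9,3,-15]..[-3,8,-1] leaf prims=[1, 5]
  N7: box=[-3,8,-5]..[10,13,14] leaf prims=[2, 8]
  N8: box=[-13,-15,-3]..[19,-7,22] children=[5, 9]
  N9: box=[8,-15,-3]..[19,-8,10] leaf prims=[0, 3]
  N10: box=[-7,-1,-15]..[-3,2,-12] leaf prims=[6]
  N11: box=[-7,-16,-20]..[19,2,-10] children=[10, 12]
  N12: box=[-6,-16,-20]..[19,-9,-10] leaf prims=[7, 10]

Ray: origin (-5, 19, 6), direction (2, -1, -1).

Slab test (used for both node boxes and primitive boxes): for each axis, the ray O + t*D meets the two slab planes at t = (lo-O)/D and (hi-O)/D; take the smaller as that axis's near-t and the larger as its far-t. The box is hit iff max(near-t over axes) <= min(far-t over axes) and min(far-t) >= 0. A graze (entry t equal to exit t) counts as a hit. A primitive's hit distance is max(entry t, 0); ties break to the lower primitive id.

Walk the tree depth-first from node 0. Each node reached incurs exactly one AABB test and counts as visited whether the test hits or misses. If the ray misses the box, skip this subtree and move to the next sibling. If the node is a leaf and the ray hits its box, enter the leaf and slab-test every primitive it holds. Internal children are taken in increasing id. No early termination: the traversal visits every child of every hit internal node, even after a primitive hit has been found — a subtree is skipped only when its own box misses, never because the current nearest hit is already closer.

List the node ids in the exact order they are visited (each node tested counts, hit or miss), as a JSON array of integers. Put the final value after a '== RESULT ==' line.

Walk:
N0 x:[-4,12] y:[-2,35] z:[-16,26] -> hit [-2,12], descend [1, 2]
  N1 x:[-4,12] y:[-2,34] z:[-16,11] -> hit [-2,11], descend [4, 8]
    N4 x:[-1/2,15/2] y:[-2,11] z:[-8,11] -> hit [-1/2,15/2], descend [3, 7]
      N3 x:[-1/2,1] y:[-2,2] z:[8,10] -> miss, prune
      N7 x:[1,15/2] y:[6,11] z:[-8,11] -> hit [6,15/2] leaf, test {P2(miss), P8(miss)}
    N8 x:[-4,12] y:[26,34] z:[-16,9] -> miss, prune
  N2 x:[-2,12] y:[11,35] z:[7,26] -> hit [11,12], descend [6, 11]
    N6 x:[-2,1] y:[11,16] z:[7,21] -> miss, prune
    N11 x:[-1,12] y:[17,35] z:[16,26] -> miss, prune

Summary -> nodes [0, 1, 4, 3, 7, 8, 2, 6, 11]; box-tests=9; leaf-entries=1; first=miss

== RESULT ==
[0, 1, 4, 3, 7, 8, 2, 6, 11]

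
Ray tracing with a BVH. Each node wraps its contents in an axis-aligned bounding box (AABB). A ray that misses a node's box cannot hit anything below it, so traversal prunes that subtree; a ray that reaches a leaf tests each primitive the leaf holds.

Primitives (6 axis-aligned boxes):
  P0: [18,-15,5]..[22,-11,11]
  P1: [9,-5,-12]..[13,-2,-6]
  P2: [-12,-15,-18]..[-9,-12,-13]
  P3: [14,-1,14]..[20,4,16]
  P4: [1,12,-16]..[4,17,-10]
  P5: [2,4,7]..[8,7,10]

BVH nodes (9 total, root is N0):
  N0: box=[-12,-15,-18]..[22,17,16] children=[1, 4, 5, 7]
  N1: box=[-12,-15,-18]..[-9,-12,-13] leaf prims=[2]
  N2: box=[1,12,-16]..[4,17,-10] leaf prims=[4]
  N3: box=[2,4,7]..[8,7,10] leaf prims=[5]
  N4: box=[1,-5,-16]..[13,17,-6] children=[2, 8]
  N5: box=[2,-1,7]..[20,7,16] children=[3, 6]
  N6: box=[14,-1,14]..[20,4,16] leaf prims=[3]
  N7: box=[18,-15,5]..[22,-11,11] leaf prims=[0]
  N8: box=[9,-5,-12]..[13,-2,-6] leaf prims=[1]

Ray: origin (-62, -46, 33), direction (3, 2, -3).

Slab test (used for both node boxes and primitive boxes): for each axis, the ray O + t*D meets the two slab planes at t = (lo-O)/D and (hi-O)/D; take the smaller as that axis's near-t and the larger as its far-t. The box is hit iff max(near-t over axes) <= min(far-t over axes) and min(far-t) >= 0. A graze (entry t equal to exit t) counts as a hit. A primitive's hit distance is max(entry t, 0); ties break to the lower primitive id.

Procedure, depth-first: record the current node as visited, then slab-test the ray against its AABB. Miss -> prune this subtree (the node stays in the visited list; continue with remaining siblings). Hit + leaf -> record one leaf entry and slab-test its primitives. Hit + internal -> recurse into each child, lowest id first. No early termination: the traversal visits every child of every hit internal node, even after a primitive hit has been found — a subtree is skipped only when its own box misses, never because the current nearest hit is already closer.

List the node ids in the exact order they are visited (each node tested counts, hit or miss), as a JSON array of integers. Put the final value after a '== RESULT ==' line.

Traverse from the root:
N0 x:[50/3,28] y:[31/2,63/2] z:[17/3,17] -> hit [50/3,17], descend [1, 4, 5, 7]
  N1 x:[50/3,53/3] y:[31/2,17] z:[46/3,17] -> hit [50/3,17] leaf, test {P2@t=50/3}
  N4 x:[21,25] y:[41/2,63/2] z:[13,49/3] -> miss, prune
  N5 x:[64/3,82/3] y:[45/2,53/2] z:[17/3,26/3] -> miss, prune
  N7 x:[80/3,28] y:[31/2,35/2] z:[22/3,28/3] -> miss, prune

order=[0, 1, 4, 5, 7]  |boxes|=5  |leaves|=1  hit=P2

== RESULT ==
[0, 1, 4, 5, 7]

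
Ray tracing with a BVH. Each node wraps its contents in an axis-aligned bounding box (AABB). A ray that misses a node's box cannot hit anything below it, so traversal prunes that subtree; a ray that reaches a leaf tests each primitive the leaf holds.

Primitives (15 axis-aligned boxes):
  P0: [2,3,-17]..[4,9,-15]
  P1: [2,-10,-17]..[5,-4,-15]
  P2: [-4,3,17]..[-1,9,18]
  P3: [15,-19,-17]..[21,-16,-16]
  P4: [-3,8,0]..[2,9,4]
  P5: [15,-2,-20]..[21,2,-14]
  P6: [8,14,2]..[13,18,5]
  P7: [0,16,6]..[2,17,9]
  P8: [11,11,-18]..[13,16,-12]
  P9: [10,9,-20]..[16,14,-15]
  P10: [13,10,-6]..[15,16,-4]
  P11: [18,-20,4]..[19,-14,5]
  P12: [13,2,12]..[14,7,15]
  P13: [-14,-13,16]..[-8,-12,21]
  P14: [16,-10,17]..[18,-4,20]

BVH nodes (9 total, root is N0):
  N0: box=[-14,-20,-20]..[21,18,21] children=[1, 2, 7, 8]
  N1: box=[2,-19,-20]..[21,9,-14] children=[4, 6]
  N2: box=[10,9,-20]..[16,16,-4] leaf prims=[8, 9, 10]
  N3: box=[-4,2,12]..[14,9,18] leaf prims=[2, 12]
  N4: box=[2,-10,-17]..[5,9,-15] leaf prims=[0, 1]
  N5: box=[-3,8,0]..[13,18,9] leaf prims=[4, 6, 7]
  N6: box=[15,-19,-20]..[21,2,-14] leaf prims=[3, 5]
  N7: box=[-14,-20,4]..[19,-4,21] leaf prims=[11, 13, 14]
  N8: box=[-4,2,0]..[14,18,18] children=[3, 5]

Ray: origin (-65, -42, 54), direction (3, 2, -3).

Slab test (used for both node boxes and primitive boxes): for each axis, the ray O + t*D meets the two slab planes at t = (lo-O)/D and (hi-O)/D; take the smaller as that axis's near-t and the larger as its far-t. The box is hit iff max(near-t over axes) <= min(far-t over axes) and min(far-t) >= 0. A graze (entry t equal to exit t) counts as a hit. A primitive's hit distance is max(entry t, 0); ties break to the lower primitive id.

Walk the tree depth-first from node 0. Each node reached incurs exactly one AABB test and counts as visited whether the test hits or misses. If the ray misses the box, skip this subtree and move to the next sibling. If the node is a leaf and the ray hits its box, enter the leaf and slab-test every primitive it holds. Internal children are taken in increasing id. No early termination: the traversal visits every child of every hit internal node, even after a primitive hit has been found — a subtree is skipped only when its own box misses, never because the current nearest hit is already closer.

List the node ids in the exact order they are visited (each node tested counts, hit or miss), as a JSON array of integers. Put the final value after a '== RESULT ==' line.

Traverse from the root:
N0 x:[17,86/3] y:[11,30] z:[11,74/3] -> hit [17,74/3], descend [1, 2, 7, 8]
  N1 x:[67/3,86/3] y:[23/2,51/2] z:[68/3,74/3] -> hit [68/3,74/3], descend [4, 6]
    N4 x:[67/3,70/3] y:[16,51/2] z:[23,71/3] -> hit [23,70/3] leaf, test {P0@t=23, P1(miss)}
    N6 x:[80/3,86/3] y:[23/2,22] z:[68/3,74/3] -> miss, prune
  N2 x:[25,27] y:[51/2,29] z:[58/3,74/3] -> miss, prune
  N7 x:[17,28] y:[11,19] z:[11,50/3] -> miss, prune
  N8 x:[61/3,79/3] y:[22,30] z:[12,18] -> miss, prune

Visited [0, 1, 4, 6, 2, 7, 8]. Tests: 7 box, 1 leaf. Nearest: P0.

== RESULT ==
[0, 1, 4, 6, 2, 7, 8]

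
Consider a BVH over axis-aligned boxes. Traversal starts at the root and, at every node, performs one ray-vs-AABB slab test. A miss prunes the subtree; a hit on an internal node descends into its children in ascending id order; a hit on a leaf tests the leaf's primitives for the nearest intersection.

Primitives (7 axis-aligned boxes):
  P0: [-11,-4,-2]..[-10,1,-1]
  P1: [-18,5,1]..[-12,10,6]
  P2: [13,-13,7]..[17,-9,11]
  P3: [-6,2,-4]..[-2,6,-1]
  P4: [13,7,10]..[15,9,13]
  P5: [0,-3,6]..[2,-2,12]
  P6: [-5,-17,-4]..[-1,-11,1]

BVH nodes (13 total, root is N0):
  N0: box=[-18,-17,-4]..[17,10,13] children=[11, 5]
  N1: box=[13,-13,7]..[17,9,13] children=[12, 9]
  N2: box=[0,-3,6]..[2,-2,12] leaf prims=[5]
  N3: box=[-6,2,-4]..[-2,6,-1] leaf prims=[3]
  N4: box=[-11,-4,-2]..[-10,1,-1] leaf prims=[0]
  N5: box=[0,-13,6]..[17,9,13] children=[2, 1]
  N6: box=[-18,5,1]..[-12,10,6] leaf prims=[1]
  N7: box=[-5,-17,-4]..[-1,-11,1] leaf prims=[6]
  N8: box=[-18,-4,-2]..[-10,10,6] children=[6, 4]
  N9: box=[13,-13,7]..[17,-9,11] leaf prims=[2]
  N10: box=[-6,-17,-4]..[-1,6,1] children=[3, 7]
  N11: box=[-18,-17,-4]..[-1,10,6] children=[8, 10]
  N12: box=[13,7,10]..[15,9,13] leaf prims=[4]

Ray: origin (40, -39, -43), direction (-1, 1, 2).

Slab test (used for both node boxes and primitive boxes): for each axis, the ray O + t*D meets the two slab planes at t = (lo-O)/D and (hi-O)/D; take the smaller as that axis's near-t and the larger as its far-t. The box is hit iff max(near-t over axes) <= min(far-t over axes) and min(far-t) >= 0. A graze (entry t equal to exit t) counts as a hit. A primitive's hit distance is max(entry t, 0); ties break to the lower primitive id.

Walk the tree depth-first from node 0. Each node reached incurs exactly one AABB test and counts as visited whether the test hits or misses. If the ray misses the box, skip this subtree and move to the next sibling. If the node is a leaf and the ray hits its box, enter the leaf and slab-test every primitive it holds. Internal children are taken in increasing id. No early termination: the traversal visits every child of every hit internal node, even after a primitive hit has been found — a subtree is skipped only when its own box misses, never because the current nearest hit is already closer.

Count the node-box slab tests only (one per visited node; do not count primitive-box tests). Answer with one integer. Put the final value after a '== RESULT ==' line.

Traverse from the root:
N0 x:[23,58] y:[22,49] z:[39/2,28] -> hit [23,28], descend [5, 11]
  N5 x:[23,40] y:[26,48] z:[49/2,28] -> hit [26,28], descend [1, 2]
    N1 x:[23,27] y:[26,48] z:[25,28] -> hit [26,27], descend [9, 12]
      N9 x:[23,27] y:[26,30] z:[25,27] -> hit [26,27] leaf, test {P2@t=26}
      N12 x:[25,27] y:[46,48] z:[53/2,28] -> miss, prune
    N2 x:[38,40] y:[36,37] z:[49/2,55/2] -> miss, prune
  N11 x:[41,58] y:[22,49] z:[39/2,49/2] -> miss, prune

order=[0, 5, 1, 9, 12, 2, 11]  |boxes|=7  |leaves|=1  hit=P2

== RESULT ==
7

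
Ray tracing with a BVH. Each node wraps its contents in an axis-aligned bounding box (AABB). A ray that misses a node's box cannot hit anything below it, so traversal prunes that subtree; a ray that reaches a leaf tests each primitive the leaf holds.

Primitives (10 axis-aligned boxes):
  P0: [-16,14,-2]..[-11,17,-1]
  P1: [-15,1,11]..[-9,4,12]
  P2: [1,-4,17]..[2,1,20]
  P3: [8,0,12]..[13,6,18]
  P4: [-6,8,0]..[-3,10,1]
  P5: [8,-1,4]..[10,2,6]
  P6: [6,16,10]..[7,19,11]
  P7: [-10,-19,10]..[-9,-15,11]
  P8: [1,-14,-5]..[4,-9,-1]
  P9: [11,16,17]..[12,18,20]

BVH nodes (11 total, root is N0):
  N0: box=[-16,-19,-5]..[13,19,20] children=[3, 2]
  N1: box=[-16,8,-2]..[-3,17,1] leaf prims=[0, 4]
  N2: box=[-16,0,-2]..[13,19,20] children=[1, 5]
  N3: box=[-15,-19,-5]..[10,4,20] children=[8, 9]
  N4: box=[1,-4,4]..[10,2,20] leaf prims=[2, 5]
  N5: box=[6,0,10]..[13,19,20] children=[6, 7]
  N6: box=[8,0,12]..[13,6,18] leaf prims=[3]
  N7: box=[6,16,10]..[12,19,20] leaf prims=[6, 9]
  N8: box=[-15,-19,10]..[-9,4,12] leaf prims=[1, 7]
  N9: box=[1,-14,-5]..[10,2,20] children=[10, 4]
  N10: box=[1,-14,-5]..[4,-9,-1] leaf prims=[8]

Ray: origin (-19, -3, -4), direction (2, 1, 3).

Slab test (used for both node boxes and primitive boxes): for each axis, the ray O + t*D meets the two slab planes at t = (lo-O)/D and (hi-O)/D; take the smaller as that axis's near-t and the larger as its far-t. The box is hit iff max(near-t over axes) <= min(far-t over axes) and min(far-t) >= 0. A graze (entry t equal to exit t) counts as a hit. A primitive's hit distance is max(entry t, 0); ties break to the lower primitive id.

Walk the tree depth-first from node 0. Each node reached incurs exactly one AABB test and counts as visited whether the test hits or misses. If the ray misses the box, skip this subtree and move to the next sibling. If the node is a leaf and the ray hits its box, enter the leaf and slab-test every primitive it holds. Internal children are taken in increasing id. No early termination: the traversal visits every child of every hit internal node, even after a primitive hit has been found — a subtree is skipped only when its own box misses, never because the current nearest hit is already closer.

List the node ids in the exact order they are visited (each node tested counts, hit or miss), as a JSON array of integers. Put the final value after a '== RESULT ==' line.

Walk:
N0 x:[3/2,16] y:[-16,22] z:[-1/3,8] -> hit [3/2,8], descend [2, 3]
  N2 x:[3/2,16] y:[3,22] z:[2/3,8] -> hit [3,8], descend [1, 5]
    N1 x:[3/2,8] y:[11,20] z:[2/3,5/3] -> miss, prune
    N5 x:[25/2,16] y:[3,22] z:[14/3,8] -> miss, prune
  N3 x:[2,29/2] y:[-16,7] z:[-1/3,8] -> hit [2,7], descend [8, 9]
    N8 x:[2,5] y:[-16,7] z:[14/3,16/3] -> hit [14/3,5] leaf, test {P1@t=5, P7(miss)}
    N9 x:[10,29/2] y:[-11,5] z:[-1/3,8] -> miss, prune

Visited [0, 2, 1, 5, 3, 8, 9]. Tests: 7 box, 1 leaf. Nearest: P1.

== RESULT ==
[0, 2, 1, 5, 3, 8, 9]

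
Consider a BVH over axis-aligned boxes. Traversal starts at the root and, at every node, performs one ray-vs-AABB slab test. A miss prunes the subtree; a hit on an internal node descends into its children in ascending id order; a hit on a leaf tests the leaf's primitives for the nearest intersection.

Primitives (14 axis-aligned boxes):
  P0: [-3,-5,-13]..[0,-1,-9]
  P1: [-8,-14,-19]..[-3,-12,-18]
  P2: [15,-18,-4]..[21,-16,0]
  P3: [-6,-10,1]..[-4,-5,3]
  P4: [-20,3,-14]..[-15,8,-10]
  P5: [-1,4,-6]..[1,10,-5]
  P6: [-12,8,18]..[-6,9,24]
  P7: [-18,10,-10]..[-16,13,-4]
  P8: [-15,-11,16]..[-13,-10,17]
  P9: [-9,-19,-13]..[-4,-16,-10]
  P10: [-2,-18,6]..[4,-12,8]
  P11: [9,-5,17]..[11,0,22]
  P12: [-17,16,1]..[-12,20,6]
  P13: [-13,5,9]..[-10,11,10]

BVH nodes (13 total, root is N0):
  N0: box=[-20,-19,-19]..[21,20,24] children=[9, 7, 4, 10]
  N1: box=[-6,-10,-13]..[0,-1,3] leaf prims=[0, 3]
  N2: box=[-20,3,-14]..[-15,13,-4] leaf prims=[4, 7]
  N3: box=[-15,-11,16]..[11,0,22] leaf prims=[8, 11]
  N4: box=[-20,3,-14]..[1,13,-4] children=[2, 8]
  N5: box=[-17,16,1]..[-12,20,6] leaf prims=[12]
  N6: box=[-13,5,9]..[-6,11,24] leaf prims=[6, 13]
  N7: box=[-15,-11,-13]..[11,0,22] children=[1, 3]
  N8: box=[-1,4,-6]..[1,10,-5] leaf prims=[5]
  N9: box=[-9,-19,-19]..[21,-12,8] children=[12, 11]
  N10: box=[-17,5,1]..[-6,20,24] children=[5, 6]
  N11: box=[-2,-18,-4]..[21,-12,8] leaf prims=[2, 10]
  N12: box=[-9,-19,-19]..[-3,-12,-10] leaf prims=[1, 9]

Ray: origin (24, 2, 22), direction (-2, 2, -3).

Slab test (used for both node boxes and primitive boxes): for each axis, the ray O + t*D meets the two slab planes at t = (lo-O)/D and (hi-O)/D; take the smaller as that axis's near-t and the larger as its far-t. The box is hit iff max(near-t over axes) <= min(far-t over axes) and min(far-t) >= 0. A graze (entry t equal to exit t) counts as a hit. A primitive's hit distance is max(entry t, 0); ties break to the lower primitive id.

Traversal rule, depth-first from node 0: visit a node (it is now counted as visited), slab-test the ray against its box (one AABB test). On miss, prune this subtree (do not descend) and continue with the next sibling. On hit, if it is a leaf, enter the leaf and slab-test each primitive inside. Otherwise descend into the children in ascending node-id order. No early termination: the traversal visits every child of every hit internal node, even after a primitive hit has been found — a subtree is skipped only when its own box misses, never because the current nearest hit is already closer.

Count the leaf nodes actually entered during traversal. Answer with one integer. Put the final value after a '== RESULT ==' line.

Walk:
N0 x:[3/2,22] y:[-21/2,9] z:[-2/3,41/3] -> hit [3/2,9], descend [4, 7, 9, 10]
  N4 x:[23/2,22] y:[1/2,11/2] z:[26/3,12] -> miss, prune
  N7 x:[13/2,39/2] y:[-13/2,-1] z:[0,35/3] -> miss, prune
  N9 x:[3/2,33/2] y:[-21/2,-7] z:[14/3,41/3] -> miss, prune
  N10 x:[15,41/2] y:[3/2,9] z:[-2/3,7] -> miss, prune

order=[0, 4, 7, 9, 10]  |boxes|=5  |leaves|=0  hit=miss

== RESULT ==
0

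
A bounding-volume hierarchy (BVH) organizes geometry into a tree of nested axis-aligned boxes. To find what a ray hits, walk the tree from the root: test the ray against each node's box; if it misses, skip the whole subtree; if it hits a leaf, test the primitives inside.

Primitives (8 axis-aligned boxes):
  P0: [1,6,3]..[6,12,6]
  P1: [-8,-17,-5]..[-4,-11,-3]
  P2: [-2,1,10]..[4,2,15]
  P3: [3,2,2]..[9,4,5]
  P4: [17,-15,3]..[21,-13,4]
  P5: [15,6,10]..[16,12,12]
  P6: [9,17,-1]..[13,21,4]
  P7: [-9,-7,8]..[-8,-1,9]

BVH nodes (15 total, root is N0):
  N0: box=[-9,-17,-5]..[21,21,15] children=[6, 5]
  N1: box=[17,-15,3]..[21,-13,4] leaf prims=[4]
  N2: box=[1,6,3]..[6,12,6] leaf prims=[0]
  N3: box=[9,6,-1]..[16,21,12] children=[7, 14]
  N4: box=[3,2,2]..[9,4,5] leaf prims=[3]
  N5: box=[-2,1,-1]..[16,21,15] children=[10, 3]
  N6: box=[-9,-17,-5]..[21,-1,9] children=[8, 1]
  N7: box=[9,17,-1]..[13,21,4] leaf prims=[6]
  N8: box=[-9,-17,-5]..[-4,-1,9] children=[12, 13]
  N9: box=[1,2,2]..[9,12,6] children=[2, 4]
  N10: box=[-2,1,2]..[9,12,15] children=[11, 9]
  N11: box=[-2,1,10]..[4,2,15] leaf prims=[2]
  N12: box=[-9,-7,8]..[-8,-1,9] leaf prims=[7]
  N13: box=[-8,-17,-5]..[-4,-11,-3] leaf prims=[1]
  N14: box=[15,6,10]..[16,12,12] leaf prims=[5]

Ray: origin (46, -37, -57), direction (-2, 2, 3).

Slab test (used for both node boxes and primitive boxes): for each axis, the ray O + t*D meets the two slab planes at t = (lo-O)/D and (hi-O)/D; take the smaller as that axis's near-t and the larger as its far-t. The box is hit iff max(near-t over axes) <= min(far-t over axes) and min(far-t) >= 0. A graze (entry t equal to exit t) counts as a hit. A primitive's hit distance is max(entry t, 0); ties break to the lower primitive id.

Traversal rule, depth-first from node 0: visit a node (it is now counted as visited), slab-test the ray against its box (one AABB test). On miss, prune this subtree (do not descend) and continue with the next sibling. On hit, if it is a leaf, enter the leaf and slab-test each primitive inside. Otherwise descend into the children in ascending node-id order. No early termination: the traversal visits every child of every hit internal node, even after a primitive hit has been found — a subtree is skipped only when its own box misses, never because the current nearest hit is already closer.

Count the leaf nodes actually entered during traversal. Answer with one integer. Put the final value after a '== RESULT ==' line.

Traverse from the root:
N0 x:[25/2,55/2] y:[10,29] z:[52/3,24] -> hit [52/3,24], descend [5, 6]
  N5 x:[15,24] y:[19,29] z:[56/3,24] -> hit [19,24], descend [3, 10]
    N3 x:[15,37/2] y:[43/2,29] z:[56/3,23] -> miss, prune
    N10 x:[37/2,24] y:[19,49/2] z:[59/3,24] -> hit [59/3,24], descend [9, 11]
      N9 x:[37/2,45/2] y:[39/2,49/2] z:[59/3,21] -> hit [59/3,21], descend [2, 4]
        N2 x:[20,45/2] y:[43/2,49/2] z:[20,21] -> miss, prune
        N4 x:[37/2,43/2] y:[39/2,41/2] z:[59/3,62/3] -> hit [59/3,41/2] leaf, test {P3@t=59/3}
      N11 x:[21,24] y:[19,39/2] z:[67/3,24] -> miss, prune
  N6 x:[25/2,55/2] y:[10,18] z:[52/3,22] -> hit [52/3,18], descend [1, 8]
    N1 x:[25/2,29/2] y:[11,12] z:[20,61/3] -> miss, prune
    N8 x:[25,55/2] y:[10,18] z:[52/3,22] -> miss, prune

Summary -> nodes [0, 5, 3, 10, 9, 2, 4, 11, 6, 1, 8]; box-tests=11; leaf-entries=1; first=P3

== RESULT ==
1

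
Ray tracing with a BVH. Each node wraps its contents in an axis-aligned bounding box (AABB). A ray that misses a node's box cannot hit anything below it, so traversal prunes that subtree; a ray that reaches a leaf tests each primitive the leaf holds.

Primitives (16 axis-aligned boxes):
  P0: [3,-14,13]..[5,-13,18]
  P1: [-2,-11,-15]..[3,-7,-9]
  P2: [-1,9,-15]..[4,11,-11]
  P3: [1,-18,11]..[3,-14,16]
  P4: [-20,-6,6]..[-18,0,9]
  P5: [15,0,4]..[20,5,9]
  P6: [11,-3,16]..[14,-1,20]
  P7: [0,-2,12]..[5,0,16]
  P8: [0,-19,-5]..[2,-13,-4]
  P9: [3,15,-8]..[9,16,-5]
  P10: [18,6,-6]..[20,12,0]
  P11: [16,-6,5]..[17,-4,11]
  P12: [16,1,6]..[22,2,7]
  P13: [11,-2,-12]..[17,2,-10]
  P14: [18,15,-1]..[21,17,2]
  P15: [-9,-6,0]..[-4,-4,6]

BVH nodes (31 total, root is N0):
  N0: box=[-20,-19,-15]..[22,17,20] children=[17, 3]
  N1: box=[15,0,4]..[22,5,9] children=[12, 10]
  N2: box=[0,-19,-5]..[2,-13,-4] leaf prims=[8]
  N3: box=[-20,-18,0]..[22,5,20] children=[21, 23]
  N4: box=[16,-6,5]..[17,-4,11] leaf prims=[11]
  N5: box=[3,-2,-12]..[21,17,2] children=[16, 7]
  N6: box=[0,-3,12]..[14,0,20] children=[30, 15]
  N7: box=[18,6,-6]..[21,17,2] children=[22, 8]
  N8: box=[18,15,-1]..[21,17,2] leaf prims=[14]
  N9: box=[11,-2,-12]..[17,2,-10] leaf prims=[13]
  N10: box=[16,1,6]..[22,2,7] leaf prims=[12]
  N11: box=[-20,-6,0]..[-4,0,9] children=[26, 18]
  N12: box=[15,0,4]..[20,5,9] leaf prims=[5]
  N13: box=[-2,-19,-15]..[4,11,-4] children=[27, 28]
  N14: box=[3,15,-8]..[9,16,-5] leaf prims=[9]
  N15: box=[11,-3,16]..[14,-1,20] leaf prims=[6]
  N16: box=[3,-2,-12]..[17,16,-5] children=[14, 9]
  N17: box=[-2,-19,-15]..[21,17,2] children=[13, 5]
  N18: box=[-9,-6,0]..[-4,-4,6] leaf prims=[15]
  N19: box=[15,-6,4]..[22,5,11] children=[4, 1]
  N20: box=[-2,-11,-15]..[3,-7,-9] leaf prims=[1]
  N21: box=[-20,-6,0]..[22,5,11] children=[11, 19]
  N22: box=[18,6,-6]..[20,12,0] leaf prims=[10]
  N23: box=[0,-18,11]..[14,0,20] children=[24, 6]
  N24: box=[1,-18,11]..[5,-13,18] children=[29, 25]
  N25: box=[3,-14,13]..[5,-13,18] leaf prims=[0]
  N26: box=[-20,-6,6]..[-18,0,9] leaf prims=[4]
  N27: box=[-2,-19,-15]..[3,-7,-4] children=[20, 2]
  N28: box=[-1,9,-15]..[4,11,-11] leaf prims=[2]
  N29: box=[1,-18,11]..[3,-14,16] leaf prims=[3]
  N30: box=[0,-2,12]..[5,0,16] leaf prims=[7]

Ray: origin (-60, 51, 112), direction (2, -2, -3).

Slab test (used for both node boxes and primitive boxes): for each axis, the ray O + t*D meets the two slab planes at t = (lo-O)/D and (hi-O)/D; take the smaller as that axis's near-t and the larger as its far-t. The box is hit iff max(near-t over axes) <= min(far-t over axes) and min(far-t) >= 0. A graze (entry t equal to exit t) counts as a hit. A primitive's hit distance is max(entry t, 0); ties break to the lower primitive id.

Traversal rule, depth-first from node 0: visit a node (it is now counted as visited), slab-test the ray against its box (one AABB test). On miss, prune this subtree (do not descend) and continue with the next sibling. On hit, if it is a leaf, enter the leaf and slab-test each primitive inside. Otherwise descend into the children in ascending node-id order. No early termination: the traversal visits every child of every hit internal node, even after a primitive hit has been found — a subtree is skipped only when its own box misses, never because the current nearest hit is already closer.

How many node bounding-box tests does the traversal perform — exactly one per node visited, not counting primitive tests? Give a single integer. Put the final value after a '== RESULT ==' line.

Walk:
N0 x:[20,41] y:[17,35] z:[92/3,127/3] -> hit [92/3,35], descend [3, 17]
  N3 x:[20,41] y:[23,69/2] z:[92/3,112/3] -> hit [92/3,69/2], descend [21, 23]
    N21 x:[20,41] y:[23,57/2] z:[101/3,112/3] -> miss, prune
    N23 x:[30,37] y:[51/2,69/2] z:[92/3,101/3] -> hit [92/3,101/3], descend [6, 24]
      N6 x:[30,37] y:[51/2,27] z:[92/3,100/3] -> miss, prune
      N24 x:[61/2,65/2] y:[32,69/2] z:[94/3,101/3] -> hit [32,65/2], descend [25, 29]
        N25 x:[63/2,65/2] y:[32,65/2] z:[94/3,33] -> hit [32,65/2] leaf, test {P0@t=32}
        N29 x:[61/2,63/2] y:[65/2,69/2] z:[32,101/3] -> miss, prune
  N17 x:[29,81/2] y:[17,35] z:[110/3,127/3] -> miss, prune

9 AABB tests over nodes [0, 3, 21, 23, 6, 24, 25, 29, 17]; 1 leaf entered; closest P0.

== RESULT ==
9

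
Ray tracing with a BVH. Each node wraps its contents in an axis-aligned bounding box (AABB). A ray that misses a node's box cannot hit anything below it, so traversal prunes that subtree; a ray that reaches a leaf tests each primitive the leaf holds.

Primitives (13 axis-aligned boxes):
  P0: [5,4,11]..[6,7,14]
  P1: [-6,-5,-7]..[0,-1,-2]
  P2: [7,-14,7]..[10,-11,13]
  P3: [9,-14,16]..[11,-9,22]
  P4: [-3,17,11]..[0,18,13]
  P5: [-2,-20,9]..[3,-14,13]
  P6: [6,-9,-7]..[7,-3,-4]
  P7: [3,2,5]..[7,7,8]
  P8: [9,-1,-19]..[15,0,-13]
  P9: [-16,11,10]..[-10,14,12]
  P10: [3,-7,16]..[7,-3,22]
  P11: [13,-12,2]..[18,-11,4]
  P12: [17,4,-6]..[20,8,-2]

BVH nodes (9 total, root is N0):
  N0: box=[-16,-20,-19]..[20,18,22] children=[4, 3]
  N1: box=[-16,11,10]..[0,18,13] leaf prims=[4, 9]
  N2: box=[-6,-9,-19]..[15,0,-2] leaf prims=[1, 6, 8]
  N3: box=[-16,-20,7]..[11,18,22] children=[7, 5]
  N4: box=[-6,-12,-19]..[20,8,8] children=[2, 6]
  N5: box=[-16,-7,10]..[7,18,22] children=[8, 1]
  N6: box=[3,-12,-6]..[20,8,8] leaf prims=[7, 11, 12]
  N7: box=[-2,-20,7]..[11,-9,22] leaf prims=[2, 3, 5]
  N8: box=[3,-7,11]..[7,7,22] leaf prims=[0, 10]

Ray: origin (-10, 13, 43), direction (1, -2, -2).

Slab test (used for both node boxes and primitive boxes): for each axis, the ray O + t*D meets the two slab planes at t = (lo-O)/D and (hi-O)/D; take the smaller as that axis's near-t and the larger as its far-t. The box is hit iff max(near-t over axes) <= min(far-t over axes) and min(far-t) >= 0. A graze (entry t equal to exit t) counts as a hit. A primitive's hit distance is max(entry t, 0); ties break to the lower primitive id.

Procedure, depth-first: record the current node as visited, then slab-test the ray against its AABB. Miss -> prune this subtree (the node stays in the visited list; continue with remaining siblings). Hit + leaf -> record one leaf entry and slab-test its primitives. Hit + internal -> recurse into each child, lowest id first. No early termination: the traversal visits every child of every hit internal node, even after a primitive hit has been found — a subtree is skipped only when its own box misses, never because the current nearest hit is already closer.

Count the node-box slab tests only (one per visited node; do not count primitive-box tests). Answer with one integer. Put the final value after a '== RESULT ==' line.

Trace the traversal:
N0 x:[-6,30] y:[-5/2,33/2] z:[21/2,31] -> hit [21/2,33/2], descend [3, 4]
  N3 x:[-6,21] y:[-5/2,33/2] z:[21/2,18] -> hit [21/2,33/2], descend [5, 7]
    N5 x:[-6,17] y:[-5/2,10] z:[21/2,33/2] -> miss, prune
    N7 x:[8,21] y:[11,33/2] z:[21/2,18] -> hit [11,33/2] leaf, test {P2(miss), P3(miss), P5(miss)}
  N4 x:[4,30] y:[5/2,25/2] z:[35/2,31] -> miss, prune

5 AABB tests over nodes [0, 3, 5, 7, 4]; 1 leaf entered; closest miss.

== RESULT ==
5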